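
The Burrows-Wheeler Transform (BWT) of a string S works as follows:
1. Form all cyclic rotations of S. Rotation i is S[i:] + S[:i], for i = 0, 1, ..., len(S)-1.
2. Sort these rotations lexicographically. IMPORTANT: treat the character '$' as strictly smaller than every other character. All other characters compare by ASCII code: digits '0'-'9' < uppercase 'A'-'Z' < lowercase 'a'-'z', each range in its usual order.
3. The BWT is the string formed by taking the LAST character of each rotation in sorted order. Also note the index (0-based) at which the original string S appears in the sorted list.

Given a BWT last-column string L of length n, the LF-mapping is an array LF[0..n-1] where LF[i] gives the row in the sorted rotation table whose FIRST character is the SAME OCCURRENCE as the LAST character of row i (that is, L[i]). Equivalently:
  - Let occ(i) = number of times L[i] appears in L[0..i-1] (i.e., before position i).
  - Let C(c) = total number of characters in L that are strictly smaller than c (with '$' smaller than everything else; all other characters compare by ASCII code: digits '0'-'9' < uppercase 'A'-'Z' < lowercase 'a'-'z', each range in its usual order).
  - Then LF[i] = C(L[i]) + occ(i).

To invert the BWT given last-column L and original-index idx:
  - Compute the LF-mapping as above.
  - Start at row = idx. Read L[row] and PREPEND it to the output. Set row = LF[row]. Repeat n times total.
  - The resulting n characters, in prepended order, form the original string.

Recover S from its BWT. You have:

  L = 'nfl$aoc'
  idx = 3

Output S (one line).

LF mapping: 5 3 4 0 1 6 2
Walk LF starting at row 3, prepending L[row]:
  step 1: row=3, L[3]='$', prepend. Next row=LF[3]=0
  step 2: row=0, L[0]='n', prepend. Next row=LF[0]=5
  step 3: row=5, L[5]='o', prepend. Next row=LF[5]=6
  step 4: row=6, L[6]='c', prepend. Next row=LF[6]=2
  step 5: row=2, L[2]='l', prepend. Next row=LF[2]=4
  step 6: row=4, L[4]='a', prepend. Next row=LF[4]=1
  step 7: row=1, L[1]='f', prepend. Next row=LF[1]=3
Reversed output: falcon$

Answer: falcon$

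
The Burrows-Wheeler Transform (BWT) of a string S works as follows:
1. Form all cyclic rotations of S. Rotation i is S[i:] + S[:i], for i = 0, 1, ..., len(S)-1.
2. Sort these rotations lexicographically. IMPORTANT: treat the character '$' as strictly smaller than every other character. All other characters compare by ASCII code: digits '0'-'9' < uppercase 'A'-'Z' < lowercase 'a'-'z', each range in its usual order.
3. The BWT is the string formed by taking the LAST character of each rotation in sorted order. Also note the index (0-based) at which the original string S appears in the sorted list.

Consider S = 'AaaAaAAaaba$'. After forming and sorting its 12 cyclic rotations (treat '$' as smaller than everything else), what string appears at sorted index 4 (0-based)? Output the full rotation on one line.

Answer: Aaaba$AaaAaA

Derivation:
All 12 rotations (rotation i = S[i:]+S[:i]):
  rot[0] = AaaAaAAaaba$
  rot[1] = aaAaAAaaba$A
  rot[2] = aAaAAaaba$Aa
  rot[3] = AaAAaaba$Aaa
  rot[4] = aAAaaba$AaaA
  rot[5] = AAaaba$AaaAa
  rot[6] = Aaaba$AaaAaA
  rot[7] = aaba$AaaAaAA
  rot[8] = aba$AaaAaAAa
  rot[9] = ba$AaaAaAAaa
  rot[10] = a$AaaAaAAaab
  rot[11] = $AaaAaAAaaba
Sorted (with $ < everything):
  sorted[0] = $AaaAaAAaaba
  sorted[1] = AAaaba$AaaAa
  sorted[2] = AaAAaaba$Aaa
  sorted[3] = AaaAaAAaaba$
  sorted[4] = Aaaba$AaaAaA
  sorted[5] = a$AaaAaAAaab
  sorted[6] = aAAaaba$AaaA
  sorted[7] = aAaAAaaba$Aa
  sorted[8] = aaAaAAaaba$A
  sorted[9] = aaba$AaaAaAA
  sorted[10] = aba$AaaAaAAa
  sorted[11] = ba$AaaAaAAaa
sorted[4] = Aaaba$AaaAaA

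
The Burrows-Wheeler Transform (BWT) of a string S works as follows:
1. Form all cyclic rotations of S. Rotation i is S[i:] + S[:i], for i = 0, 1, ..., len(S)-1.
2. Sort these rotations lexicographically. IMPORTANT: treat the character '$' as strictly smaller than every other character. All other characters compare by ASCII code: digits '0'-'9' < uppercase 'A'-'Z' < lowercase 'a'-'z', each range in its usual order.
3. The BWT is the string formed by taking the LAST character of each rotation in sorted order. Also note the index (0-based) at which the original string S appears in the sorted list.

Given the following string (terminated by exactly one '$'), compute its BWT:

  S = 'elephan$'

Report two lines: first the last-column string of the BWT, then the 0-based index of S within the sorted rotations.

Answer: nh$lpeae
2

Derivation:
All 8 rotations (rotation i = S[i:]+S[:i]):
  rot[0] = elephan$
  rot[1] = lephan$e
  rot[2] = ephan$el
  rot[3] = phan$ele
  rot[4] = han$elep
  rot[5] = an$eleph
  rot[6] = n$elepha
  rot[7] = $elephan
Sorted (with $ < everything):
  sorted[0] = $elephan  (last char: 'n')
  sorted[1] = an$eleph  (last char: 'h')
  sorted[2] = elephan$  (last char: '$')
  sorted[3] = ephan$el  (last char: 'l')
  sorted[4] = han$elep  (last char: 'p')
  sorted[5] = lephan$e  (last char: 'e')
  sorted[6] = n$elepha  (last char: 'a')
  sorted[7] = phan$ele  (last char: 'e')
Last column: nh$lpeae
Original string S is at sorted index 2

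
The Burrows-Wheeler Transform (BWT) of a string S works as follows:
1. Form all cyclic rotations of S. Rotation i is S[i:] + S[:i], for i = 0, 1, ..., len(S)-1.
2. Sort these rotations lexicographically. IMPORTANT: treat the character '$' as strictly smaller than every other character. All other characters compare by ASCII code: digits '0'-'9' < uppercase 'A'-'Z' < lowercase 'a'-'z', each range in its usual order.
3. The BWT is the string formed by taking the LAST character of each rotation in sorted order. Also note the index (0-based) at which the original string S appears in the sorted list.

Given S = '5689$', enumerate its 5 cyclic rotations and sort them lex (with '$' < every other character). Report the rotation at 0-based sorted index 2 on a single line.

Answer: 689$5

Derivation:
All 5 rotations (rotation i = S[i:]+S[:i]):
  rot[0] = 5689$
  rot[1] = 689$5
  rot[2] = 89$56
  rot[3] = 9$568
  rot[4] = $5689
Sorted (with $ < everything):
  sorted[0] = $5689
  sorted[1] = 5689$
  sorted[2] = 689$5
  sorted[3] = 89$56
  sorted[4] = 9$568
sorted[2] = 689$5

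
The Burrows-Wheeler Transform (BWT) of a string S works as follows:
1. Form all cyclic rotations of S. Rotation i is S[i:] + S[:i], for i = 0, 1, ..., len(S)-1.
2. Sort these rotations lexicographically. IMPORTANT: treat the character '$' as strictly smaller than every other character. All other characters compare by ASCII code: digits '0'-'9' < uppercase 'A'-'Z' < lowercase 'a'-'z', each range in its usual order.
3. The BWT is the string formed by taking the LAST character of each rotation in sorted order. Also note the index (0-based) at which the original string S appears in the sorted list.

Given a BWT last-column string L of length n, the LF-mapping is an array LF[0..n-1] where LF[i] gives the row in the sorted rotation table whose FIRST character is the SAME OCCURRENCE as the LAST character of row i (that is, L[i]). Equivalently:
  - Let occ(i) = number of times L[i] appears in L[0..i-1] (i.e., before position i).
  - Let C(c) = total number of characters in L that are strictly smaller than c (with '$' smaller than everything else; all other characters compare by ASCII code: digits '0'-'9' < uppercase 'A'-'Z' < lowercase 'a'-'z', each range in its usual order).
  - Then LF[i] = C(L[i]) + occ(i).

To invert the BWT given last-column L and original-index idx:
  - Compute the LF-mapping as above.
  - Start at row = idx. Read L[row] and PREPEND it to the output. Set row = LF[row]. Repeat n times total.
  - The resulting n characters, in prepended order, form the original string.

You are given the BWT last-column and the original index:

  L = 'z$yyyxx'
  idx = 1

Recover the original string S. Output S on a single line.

Answer: xyyyxz$

Derivation:
LF mapping: 6 0 3 4 5 1 2
Walk LF starting at row 1, prepending L[row]:
  step 1: row=1, L[1]='$', prepend. Next row=LF[1]=0
  step 2: row=0, L[0]='z', prepend. Next row=LF[0]=6
  step 3: row=6, L[6]='x', prepend. Next row=LF[6]=2
  step 4: row=2, L[2]='y', prepend. Next row=LF[2]=3
  step 5: row=3, L[3]='y', prepend. Next row=LF[3]=4
  step 6: row=4, L[4]='y', prepend. Next row=LF[4]=5
  step 7: row=5, L[5]='x', prepend. Next row=LF[5]=1
Reversed output: xyyyxz$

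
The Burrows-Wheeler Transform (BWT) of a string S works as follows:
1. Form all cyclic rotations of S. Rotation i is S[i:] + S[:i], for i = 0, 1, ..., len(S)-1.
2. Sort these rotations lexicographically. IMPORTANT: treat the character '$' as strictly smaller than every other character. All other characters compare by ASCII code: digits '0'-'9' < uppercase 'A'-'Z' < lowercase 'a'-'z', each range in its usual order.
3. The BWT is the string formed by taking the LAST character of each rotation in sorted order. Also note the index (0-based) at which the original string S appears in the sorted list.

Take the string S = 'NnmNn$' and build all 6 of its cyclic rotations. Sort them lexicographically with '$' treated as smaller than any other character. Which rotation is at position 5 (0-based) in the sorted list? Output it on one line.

All 6 rotations (rotation i = S[i:]+S[:i]):
  rot[0] = NnmNn$
  rot[1] = nmNn$N
  rot[2] = mNn$Nn
  rot[3] = Nn$Nnm
  rot[4] = n$NnmN
  rot[5] = $NnmNn
Sorted (with $ < everything):
  sorted[0] = $NnmNn
  sorted[1] = Nn$Nnm
  sorted[2] = NnmNn$
  sorted[3] = mNn$Nn
  sorted[4] = n$NnmN
  sorted[5] = nmNn$N
sorted[5] = nmNn$N

Answer: nmNn$N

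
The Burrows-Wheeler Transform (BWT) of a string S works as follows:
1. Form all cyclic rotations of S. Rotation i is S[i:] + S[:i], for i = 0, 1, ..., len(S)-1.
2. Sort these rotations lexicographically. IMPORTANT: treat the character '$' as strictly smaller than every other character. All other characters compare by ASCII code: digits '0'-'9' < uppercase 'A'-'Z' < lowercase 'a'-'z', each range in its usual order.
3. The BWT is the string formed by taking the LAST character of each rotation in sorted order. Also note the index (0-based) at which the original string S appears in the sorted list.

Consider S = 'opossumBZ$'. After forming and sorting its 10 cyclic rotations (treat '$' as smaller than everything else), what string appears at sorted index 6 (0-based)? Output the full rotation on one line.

Answer: possumBZ$o

Derivation:
All 10 rotations (rotation i = S[i:]+S[:i]):
  rot[0] = opossumBZ$
  rot[1] = possumBZ$o
  rot[2] = ossumBZ$op
  rot[3] = ssumBZ$opo
  rot[4] = sumBZ$opos
  rot[5] = umBZ$oposs
  rot[6] = mBZ$opossu
  rot[7] = BZ$opossum
  rot[8] = Z$opossumB
  rot[9] = $opossumBZ
Sorted (with $ < everything):
  sorted[0] = $opossumBZ
  sorted[1] = BZ$opossum
  sorted[2] = Z$opossumB
  sorted[3] = mBZ$opossu
  sorted[4] = opossumBZ$
  sorted[5] = ossumBZ$op
  sorted[6] = possumBZ$o
  sorted[7] = ssumBZ$opo
  sorted[8] = sumBZ$opos
  sorted[9] = umBZ$oposs
sorted[6] = possumBZ$o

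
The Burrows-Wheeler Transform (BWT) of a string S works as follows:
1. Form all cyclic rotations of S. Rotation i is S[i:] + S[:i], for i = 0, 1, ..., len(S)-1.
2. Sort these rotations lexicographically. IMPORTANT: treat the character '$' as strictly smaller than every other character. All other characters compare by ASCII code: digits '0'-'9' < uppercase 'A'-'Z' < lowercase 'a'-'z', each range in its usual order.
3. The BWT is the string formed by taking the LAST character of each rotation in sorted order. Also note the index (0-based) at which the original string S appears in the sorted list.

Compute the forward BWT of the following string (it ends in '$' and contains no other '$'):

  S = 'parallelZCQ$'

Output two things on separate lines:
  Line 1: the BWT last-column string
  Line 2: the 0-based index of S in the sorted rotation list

Answer: QZClrplela$a
10

Derivation:
All 12 rotations (rotation i = S[i:]+S[:i]):
  rot[0] = parallelZCQ$
  rot[1] = arallelZCQ$p
  rot[2] = rallelZCQ$pa
  rot[3] = allelZCQ$par
  rot[4] = llelZCQ$para
  rot[5] = lelZCQ$paral
  rot[6] = elZCQ$parall
  rot[7] = lZCQ$paralle
  rot[8] = ZCQ$parallel
  rot[9] = CQ$parallelZ
  rot[10] = Q$parallelZC
  rot[11] = $parallelZCQ
Sorted (with $ < everything):
  sorted[0] = $parallelZCQ  (last char: 'Q')
  sorted[1] = CQ$parallelZ  (last char: 'Z')
  sorted[2] = Q$parallelZC  (last char: 'C')
  sorted[3] = ZCQ$parallel  (last char: 'l')
  sorted[4] = allelZCQ$par  (last char: 'r')
  sorted[5] = arallelZCQ$p  (last char: 'p')
  sorted[6] = elZCQ$parall  (last char: 'l')
  sorted[7] = lZCQ$paralle  (last char: 'e')
  sorted[8] = lelZCQ$paral  (last char: 'l')
  sorted[9] = llelZCQ$para  (last char: 'a')
  sorted[10] = parallelZCQ$  (last char: '$')
  sorted[11] = rallelZCQ$pa  (last char: 'a')
Last column: QZClrplela$a
Original string S is at sorted index 10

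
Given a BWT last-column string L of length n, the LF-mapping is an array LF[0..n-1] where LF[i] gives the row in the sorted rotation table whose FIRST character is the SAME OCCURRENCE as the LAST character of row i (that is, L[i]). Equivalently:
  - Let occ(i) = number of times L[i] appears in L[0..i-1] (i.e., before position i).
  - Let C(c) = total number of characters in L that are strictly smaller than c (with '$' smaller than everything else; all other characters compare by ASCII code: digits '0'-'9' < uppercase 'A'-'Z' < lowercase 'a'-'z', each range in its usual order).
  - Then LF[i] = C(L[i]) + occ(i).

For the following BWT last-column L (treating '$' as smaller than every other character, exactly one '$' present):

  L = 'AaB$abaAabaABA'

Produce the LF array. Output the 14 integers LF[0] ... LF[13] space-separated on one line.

Char counts: '$':1, 'A':4, 'B':2, 'a':5, 'b':2
C (first-col start): C('$')=0, C('A')=1, C('B')=5, C('a')=7, C('b')=12
L[0]='A': occ=0, LF[0]=C('A')+0=1+0=1
L[1]='a': occ=0, LF[1]=C('a')+0=7+0=7
L[2]='B': occ=0, LF[2]=C('B')+0=5+0=5
L[3]='$': occ=0, LF[3]=C('$')+0=0+0=0
L[4]='a': occ=1, LF[4]=C('a')+1=7+1=8
L[5]='b': occ=0, LF[5]=C('b')+0=12+0=12
L[6]='a': occ=2, LF[6]=C('a')+2=7+2=9
L[7]='A': occ=1, LF[7]=C('A')+1=1+1=2
L[8]='a': occ=3, LF[8]=C('a')+3=7+3=10
L[9]='b': occ=1, LF[9]=C('b')+1=12+1=13
L[10]='a': occ=4, LF[10]=C('a')+4=7+4=11
L[11]='A': occ=2, LF[11]=C('A')+2=1+2=3
L[12]='B': occ=1, LF[12]=C('B')+1=5+1=6
L[13]='A': occ=3, LF[13]=C('A')+3=1+3=4

Answer: 1 7 5 0 8 12 9 2 10 13 11 3 6 4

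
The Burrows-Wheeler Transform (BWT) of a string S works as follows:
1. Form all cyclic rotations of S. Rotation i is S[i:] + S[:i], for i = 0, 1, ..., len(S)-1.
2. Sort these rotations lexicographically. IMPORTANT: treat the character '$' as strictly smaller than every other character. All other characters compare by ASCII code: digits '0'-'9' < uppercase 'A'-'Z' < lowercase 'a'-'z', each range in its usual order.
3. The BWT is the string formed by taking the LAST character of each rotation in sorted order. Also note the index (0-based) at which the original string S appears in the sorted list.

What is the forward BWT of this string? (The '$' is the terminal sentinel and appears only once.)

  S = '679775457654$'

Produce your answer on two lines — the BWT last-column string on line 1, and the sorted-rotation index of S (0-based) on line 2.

Answer: 4556747$75967
7

Derivation:
All 13 rotations (rotation i = S[i:]+S[:i]):
  rot[0] = 679775457654$
  rot[1] = 79775457654$6
  rot[2] = 9775457654$67
  rot[3] = 775457654$679
  rot[4] = 75457654$6797
  rot[5] = 5457654$67977
  rot[6] = 457654$679775
  rot[7] = 57654$6797754
  rot[8] = 7654$67977545
  rot[9] = 654$679775457
  rot[10] = 54$6797754576
  rot[11] = 4$67977545765
  rot[12] = $679775457654
Sorted (with $ < everything):
  sorted[0] = $679775457654  (last char: '4')
  sorted[1] = 4$67977545765  (last char: '5')
  sorted[2] = 457654$679775  (last char: '5')
  sorted[3] = 54$6797754576  (last char: '6')
  sorted[4] = 5457654$67977  (last char: '7')
  sorted[5] = 57654$6797754  (last char: '4')
  sorted[6] = 654$679775457  (last char: '7')
  sorted[7] = 679775457654$  (last char: '$')
  sorted[8] = 75457654$6797  (last char: '7')
  sorted[9] = 7654$67977545  (last char: '5')
  sorted[10] = 775457654$679  (last char: '9')
  sorted[11] = 79775457654$6  (last char: '6')
  sorted[12] = 9775457654$67  (last char: '7')
Last column: 4556747$75967
Original string S is at sorted index 7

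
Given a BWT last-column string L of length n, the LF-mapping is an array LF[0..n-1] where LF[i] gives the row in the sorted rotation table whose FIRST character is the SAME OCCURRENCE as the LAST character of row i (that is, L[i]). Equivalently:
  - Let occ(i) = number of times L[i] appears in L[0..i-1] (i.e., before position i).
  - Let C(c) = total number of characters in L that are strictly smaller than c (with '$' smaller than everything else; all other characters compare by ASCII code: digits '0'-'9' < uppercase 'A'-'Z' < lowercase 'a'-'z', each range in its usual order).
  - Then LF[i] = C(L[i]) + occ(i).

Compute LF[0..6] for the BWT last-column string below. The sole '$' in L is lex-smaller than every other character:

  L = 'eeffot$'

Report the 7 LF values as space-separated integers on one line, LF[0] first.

Answer: 1 2 3 4 5 6 0

Derivation:
Char counts: '$':1, 'e':2, 'f':2, 'o':1, 't':1
C (first-col start): C('$')=0, C('e')=1, C('f')=3, C('o')=5, C('t')=6
L[0]='e': occ=0, LF[0]=C('e')+0=1+0=1
L[1]='e': occ=1, LF[1]=C('e')+1=1+1=2
L[2]='f': occ=0, LF[2]=C('f')+0=3+0=3
L[3]='f': occ=1, LF[3]=C('f')+1=3+1=4
L[4]='o': occ=0, LF[4]=C('o')+0=5+0=5
L[5]='t': occ=0, LF[5]=C('t')+0=6+0=6
L[6]='$': occ=0, LF[6]=C('$')+0=0+0=0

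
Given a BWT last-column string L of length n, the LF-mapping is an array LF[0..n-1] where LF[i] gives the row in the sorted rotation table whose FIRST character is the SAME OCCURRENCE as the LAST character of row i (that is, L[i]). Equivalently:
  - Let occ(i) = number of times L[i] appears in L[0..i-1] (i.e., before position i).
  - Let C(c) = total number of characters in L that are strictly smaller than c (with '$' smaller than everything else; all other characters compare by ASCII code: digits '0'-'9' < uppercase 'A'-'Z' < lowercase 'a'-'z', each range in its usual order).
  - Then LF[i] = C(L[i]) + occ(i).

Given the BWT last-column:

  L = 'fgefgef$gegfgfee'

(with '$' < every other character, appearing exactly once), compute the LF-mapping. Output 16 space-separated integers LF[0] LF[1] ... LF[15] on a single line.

Answer: 6 11 1 7 12 2 8 0 13 3 14 9 15 10 4 5

Derivation:
Char counts: '$':1, 'e':5, 'f':5, 'g':5
C (first-col start): C('$')=0, C('e')=1, C('f')=6, C('g')=11
L[0]='f': occ=0, LF[0]=C('f')+0=6+0=6
L[1]='g': occ=0, LF[1]=C('g')+0=11+0=11
L[2]='e': occ=0, LF[2]=C('e')+0=1+0=1
L[3]='f': occ=1, LF[3]=C('f')+1=6+1=7
L[4]='g': occ=1, LF[4]=C('g')+1=11+1=12
L[5]='e': occ=1, LF[5]=C('e')+1=1+1=2
L[6]='f': occ=2, LF[6]=C('f')+2=6+2=8
L[7]='$': occ=0, LF[7]=C('$')+0=0+0=0
L[8]='g': occ=2, LF[8]=C('g')+2=11+2=13
L[9]='e': occ=2, LF[9]=C('e')+2=1+2=3
L[10]='g': occ=3, LF[10]=C('g')+3=11+3=14
L[11]='f': occ=3, LF[11]=C('f')+3=6+3=9
L[12]='g': occ=4, LF[12]=C('g')+4=11+4=15
L[13]='f': occ=4, LF[13]=C('f')+4=6+4=10
L[14]='e': occ=3, LF[14]=C('e')+3=1+3=4
L[15]='e': occ=4, LF[15]=C('e')+4=1+4=5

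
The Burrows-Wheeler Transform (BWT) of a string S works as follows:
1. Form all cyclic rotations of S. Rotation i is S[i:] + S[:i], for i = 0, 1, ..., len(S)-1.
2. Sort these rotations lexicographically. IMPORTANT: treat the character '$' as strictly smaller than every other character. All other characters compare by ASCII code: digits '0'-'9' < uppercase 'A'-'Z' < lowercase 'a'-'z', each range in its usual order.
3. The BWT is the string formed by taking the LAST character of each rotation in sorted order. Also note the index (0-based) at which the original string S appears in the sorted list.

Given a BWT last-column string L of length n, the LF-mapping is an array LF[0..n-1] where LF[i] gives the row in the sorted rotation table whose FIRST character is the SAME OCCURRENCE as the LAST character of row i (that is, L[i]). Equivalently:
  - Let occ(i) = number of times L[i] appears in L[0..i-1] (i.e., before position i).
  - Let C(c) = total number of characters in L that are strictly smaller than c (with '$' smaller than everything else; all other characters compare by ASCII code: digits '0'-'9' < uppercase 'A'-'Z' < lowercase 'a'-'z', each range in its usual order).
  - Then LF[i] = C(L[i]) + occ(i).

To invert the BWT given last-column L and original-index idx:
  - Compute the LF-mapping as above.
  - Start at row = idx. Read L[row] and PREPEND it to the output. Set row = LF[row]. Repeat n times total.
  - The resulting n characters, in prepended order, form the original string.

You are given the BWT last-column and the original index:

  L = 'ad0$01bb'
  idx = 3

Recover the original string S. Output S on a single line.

LF mapping: 4 7 1 0 2 3 5 6
Walk LF starting at row 3, prepending L[row]:
  step 1: row=3, L[3]='$', prepend. Next row=LF[3]=0
  step 2: row=0, L[0]='a', prepend. Next row=LF[0]=4
  step 3: row=4, L[4]='0', prepend. Next row=LF[4]=2
  step 4: row=2, L[2]='0', prepend. Next row=LF[2]=1
  step 5: row=1, L[1]='d', prepend. Next row=LF[1]=7
  step 6: row=7, L[7]='b', prepend. Next row=LF[7]=6
  step 7: row=6, L[6]='b', prepend. Next row=LF[6]=5
  step 8: row=5, L[5]='1', prepend. Next row=LF[5]=3
Reversed output: 1bbd00a$

Answer: 1bbd00a$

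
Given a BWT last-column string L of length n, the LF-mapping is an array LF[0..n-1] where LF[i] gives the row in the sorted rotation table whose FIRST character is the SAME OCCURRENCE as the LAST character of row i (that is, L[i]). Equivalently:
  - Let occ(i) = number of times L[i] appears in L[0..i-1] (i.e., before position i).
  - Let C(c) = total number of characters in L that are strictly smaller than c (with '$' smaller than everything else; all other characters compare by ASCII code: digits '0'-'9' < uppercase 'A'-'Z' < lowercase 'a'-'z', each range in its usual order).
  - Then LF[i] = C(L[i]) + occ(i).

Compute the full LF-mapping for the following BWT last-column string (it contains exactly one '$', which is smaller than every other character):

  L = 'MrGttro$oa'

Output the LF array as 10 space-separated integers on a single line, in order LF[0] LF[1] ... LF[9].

Answer: 2 6 1 8 9 7 4 0 5 3

Derivation:
Char counts: '$':1, 'G':1, 'M':1, 'a':1, 'o':2, 'r':2, 't':2
C (first-col start): C('$')=0, C('G')=1, C('M')=2, C('a')=3, C('o')=4, C('r')=6, C('t')=8
L[0]='M': occ=0, LF[0]=C('M')+0=2+0=2
L[1]='r': occ=0, LF[1]=C('r')+0=6+0=6
L[2]='G': occ=0, LF[2]=C('G')+0=1+0=1
L[3]='t': occ=0, LF[3]=C('t')+0=8+0=8
L[4]='t': occ=1, LF[4]=C('t')+1=8+1=9
L[5]='r': occ=1, LF[5]=C('r')+1=6+1=7
L[6]='o': occ=0, LF[6]=C('o')+0=4+0=4
L[7]='$': occ=0, LF[7]=C('$')+0=0+0=0
L[8]='o': occ=1, LF[8]=C('o')+1=4+1=5
L[9]='a': occ=0, LF[9]=C('a')+0=3+0=3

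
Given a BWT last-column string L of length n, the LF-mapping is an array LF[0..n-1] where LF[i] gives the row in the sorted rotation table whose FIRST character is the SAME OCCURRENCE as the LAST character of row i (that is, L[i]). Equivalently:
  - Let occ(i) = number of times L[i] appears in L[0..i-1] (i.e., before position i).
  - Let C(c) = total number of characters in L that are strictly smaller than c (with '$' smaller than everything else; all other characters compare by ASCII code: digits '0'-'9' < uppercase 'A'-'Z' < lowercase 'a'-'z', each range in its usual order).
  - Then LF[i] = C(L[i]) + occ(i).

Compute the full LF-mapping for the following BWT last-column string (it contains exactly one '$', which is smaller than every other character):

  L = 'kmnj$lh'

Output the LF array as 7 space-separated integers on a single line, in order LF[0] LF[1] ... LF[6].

Answer: 3 5 6 2 0 4 1

Derivation:
Char counts: '$':1, 'h':1, 'j':1, 'k':1, 'l':1, 'm':1, 'n':1
C (first-col start): C('$')=0, C('h')=1, C('j')=2, C('k')=3, C('l')=4, C('m')=5, C('n')=6
L[0]='k': occ=0, LF[0]=C('k')+0=3+0=3
L[1]='m': occ=0, LF[1]=C('m')+0=5+0=5
L[2]='n': occ=0, LF[2]=C('n')+0=6+0=6
L[3]='j': occ=0, LF[3]=C('j')+0=2+0=2
L[4]='$': occ=0, LF[4]=C('$')+0=0+0=0
L[5]='l': occ=0, LF[5]=C('l')+0=4+0=4
L[6]='h': occ=0, LF[6]=C('h')+0=1+0=1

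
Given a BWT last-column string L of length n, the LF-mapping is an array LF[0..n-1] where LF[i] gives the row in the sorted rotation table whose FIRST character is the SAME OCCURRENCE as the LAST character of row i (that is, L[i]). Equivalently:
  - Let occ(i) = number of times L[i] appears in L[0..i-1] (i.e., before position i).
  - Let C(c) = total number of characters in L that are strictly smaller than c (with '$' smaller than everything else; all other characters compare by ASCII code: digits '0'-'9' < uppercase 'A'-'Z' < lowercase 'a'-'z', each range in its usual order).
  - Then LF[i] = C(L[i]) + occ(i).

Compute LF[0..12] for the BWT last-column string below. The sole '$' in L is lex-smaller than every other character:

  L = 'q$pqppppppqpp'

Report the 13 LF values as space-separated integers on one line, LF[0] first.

Char counts: '$':1, 'p':9, 'q':3
C (first-col start): C('$')=0, C('p')=1, C('q')=10
L[0]='q': occ=0, LF[0]=C('q')+0=10+0=10
L[1]='$': occ=0, LF[1]=C('$')+0=0+0=0
L[2]='p': occ=0, LF[2]=C('p')+0=1+0=1
L[3]='q': occ=1, LF[3]=C('q')+1=10+1=11
L[4]='p': occ=1, LF[4]=C('p')+1=1+1=2
L[5]='p': occ=2, LF[5]=C('p')+2=1+2=3
L[6]='p': occ=3, LF[6]=C('p')+3=1+3=4
L[7]='p': occ=4, LF[7]=C('p')+4=1+4=5
L[8]='p': occ=5, LF[8]=C('p')+5=1+5=6
L[9]='p': occ=6, LF[9]=C('p')+6=1+6=7
L[10]='q': occ=2, LF[10]=C('q')+2=10+2=12
L[11]='p': occ=7, LF[11]=C('p')+7=1+7=8
L[12]='p': occ=8, LF[12]=C('p')+8=1+8=9

Answer: 10 0 1 11 2 3 4 5 6 7 12 8 9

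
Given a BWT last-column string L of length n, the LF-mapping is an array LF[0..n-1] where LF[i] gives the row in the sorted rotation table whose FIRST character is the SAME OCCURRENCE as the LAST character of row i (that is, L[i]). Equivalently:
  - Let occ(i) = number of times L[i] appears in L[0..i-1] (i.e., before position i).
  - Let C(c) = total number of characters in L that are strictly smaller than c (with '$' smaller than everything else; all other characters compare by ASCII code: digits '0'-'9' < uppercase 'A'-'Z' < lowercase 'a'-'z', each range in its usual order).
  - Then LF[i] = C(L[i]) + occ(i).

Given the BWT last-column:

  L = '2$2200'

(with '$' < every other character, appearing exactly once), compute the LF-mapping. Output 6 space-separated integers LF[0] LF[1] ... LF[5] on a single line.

Char counts: '$':1, '0':2, '2':3
C (first-col start): C('$')=0, C('0')=1, C('2')=3
L[0]='2': occ=0, LF[0]=C('2')+0=3+0=3
L[1]='$': occ=0, LF[1]=C('$')+0=0+0=0
L[2]='2': occ=1, LF[2]=C('2')+1=3+1=4
L[3]='2': occ=2, LF[3]=C('2')+2=3+2=5
L[4]='0': occ=0, LF[4]=C('0')+0=1+0=1
L[5]='0': occ=1, LF[5]=C('0')+1=1+1=2

Answer: 3 0 4 5 1 2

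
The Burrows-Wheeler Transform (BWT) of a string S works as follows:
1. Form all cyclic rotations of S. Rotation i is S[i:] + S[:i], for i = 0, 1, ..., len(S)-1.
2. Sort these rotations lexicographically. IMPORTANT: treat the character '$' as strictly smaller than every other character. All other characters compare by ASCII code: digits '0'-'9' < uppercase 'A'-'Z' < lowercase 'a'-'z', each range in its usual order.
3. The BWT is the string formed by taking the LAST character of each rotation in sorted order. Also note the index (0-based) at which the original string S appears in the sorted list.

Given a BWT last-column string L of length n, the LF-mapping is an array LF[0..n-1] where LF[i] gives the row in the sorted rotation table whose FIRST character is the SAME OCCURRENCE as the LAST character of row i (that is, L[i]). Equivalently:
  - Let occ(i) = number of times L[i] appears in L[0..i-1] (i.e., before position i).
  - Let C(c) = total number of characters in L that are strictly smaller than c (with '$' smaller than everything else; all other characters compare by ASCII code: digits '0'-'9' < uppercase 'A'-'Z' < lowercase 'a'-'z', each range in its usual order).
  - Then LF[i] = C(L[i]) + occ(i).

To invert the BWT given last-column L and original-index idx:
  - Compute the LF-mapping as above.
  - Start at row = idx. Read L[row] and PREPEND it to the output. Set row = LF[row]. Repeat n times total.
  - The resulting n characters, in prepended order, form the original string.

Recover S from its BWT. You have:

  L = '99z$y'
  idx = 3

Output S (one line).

LF mapping: 1 2 4 0 3
Walk LF starting at row 3, prepending L[row]:
  step 1: row=3, L[3]='$', prepend. Next row=LF[3]=0
  step 2: row=0, L[0]='9', prepend. Next row=LF[0]=1
  step 3: row=1, L[1]='9', prepend. Next row=LF[1]=2
  step 4: row=2, L[2]='z', prepend. Next row=LF[2]=4
  step 5: row=4, L[4]='y', prepend. Next row=LF[4]=3
Reversed output: yz99$

Answer: yz99$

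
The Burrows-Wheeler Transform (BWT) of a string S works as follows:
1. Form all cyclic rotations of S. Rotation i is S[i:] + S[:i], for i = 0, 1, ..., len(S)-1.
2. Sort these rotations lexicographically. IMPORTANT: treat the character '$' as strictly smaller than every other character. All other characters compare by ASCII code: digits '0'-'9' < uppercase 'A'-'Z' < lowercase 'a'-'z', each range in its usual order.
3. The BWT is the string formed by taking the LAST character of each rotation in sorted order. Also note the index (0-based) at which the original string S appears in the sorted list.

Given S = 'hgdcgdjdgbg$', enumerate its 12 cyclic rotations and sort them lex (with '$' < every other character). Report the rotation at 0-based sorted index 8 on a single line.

Answer: gdcgdjdgbg$h

Derivation:
All 12 rotations (rotation i = S[i:]+S[:i]):
  rot[0] = hgdcgdjdgbg$
  rot[1] = gdcgdjdgbg$h
  rot[2] = dcgdjdgbg$hg
  rot[3] = cgdjdgbg$hgd
  rot[4] = gdjdgbg$hgdc
  rot[5] = djdgbg$hgdcg
  rot[6] = jdgbg$hgdcgd
  rot[7] = dgbg$hgdcgdj
  rot[8] = gbg$hgdcgdjd
  rot[9] = bg$hgdcgdjdg
  rot[10] = g$hgdcgdjdgb
  rot[11] = $hgdcgdjdgbg
Sorted (with $ < everything):
  sorted[0] = $hgdcgdjdgbg
  sorted[1] = bg$hgdcgdjdg
  sorted[2] = cgdjdgbg$hgd
  sorted[3] = dcgdjdgbg$hg
  sorted[4] = dgbg$hgdcgdj
  sorted[5] = djdgbg$hgdcg
  sorted[6] = g$hgdcgdjdgb
  sorted[7] = gbg$hgdcgdjd
  sorted[8] = gdcgdjdgbg$h
  sorted[9] = gdjdgbg$hgdc
  sorted[10] = hgdcgdjdgbg$
  sorted[11] = jdgbg$hgdcgd
sorted[8] = gdcgdjdgbg$h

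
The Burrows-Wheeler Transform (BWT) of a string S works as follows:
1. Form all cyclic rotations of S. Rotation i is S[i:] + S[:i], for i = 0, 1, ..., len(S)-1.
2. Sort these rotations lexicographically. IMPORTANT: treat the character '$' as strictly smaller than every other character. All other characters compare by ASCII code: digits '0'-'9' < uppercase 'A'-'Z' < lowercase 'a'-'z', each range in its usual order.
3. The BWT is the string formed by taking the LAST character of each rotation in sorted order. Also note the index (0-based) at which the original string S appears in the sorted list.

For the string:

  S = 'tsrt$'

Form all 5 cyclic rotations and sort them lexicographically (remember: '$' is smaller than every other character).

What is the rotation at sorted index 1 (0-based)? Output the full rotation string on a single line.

Answer: rt$ts

Derivation:
All 5 rotations (rotation i = S[i:]+S[:i]):
  rot[0] = tsrt$
  rot[1] = srt$t
  rot[2] = rt$ts
  rot[3] = t$tsr
  rot[4] = $tsrt
Sorted (with $ < everything):
  sorted[0] = $tsrt
  sorted[1] = rt$ts
  sorted[2] = srt$t
  sorted[3] = t$tsr
  sorted[4] = tsrt$
sorted[1] = rt$ts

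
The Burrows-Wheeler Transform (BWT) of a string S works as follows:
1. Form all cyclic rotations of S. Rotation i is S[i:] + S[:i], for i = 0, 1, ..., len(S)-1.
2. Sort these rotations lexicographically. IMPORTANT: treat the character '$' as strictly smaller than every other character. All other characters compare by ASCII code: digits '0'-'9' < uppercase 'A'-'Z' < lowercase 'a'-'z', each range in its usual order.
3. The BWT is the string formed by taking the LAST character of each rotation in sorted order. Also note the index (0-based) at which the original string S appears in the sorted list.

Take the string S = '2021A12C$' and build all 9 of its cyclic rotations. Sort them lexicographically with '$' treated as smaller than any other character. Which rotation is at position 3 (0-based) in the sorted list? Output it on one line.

All 9 rotations (rotation i = S[i:]+S[:i]):
  rot[0] = 2021A12C$
  rot[1] = 021A12C$2
  rot[2] = 21A12C$20
  rot[3] = 1A12C$202
  rot[4] = A12C$2021
  rot[5] = 12C$2021A
  rot[6] = 2C$2021A1
  rot[7] = C$2021A12
  rot[8] = $2021A12C
Sorted (with $ < everything):
  sorted[0] = $2021A12C
  sorted[1] = 021A12C$2
  sorted[2] = 12C$2021A
  sorted[3] = 1A12C$202
  sorted[4] = 2021A12C$
  sorted[5] = 21A12C$20
  sorted[6] = 2C$2021A1
  sorted[7] = A12C$2021
  sorted[8] = C$2021A12
sorted[3] = 1A12C$202

Answer: 1A12C$202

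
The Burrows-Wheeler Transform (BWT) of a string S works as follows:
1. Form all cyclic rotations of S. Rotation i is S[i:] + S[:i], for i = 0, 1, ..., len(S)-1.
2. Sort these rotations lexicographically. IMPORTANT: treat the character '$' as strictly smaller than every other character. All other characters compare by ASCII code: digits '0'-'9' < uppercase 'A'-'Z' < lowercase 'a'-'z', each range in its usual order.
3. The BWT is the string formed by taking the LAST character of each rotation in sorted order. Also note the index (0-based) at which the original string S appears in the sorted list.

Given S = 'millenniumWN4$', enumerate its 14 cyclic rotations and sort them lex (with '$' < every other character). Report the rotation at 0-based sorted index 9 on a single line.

Answer: mWN4$millenniu

Derivation:
All 14 rotations (rotation i = S[i:]+S[:i]):
  rot[0] = millenniumWN4$
  rot[1] = illenniumWN4$m
  rot[2] = llenniumWN4$mi
  rot[3] = lenniumWN4$mil
  rot[4] = enniumWN4$mill
  rot[5] = nniumWN4$mille
  rot[6] = niumWN4$millen
  rot[7] = iumWN4$millenn
  rot[8] = umWN4$millenni
  rot[9] = mWN4$millenniu
  rot[10] = WN4$millennium
  rot[11] = N4$millenniumW
  rot[12] = 4$millenniumWN
  rot[13] = $millenniumWN4
Sorted (with $ < everything):
  sorted[0] = $millenniumWN4
  sorted[1] = 4$millenniumWN
  sorted[2] = N4$millenniumW
  sorted[3] = WN4$millennium
  sorted[4] = enniumWN4$mill
  sorted[5] = illenniumWN4$m
  sorted[6] = iumWN4$millenn
  sorted[7] = lenniumWN4$mil
  sorted[8] = llenniumWN4$mi
  sorted[9] = mWN4$millenniu
  sorted[10] = millenniumWN4$
  sorted[11] = niumWN4$millen
  sorted[12] = nniumWN4$mille
  sorted[13] = umWN4$millenni
sorted[9] = mWN4$millenniu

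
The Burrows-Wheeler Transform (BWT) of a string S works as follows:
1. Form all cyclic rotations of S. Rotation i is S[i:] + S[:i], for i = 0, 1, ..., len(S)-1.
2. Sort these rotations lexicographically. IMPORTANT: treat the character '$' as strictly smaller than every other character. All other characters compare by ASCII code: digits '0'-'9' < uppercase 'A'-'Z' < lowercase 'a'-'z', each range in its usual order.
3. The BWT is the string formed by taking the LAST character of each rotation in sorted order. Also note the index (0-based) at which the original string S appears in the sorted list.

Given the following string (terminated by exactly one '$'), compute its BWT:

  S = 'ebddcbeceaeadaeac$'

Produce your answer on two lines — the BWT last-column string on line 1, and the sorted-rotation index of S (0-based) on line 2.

All 18 rotations (rotation i = S[i:]+S[:i]):
  rot[0] = ebddcbeceaeadaeac$
  rot[1] = bddcbeceaeadaeac$e
  rot[2] = ddcbeceaeadaeac$eb
  rot[3] = dcbeceaeadaeac$ebd
  rot[4] = cbeceaeadaeac$ebdd
  rot[5] = beceaeadaeac$ebddc
  rot[6] = eceaeadaeac$ebddcb
  rot[7] = ceaeadaeac$ebddcbe
  rot[8] = eaeadaeac$ebddcbec
  rot[9] = aeadaeac$ebddcbece
  rot[10] = eadaeac$ebddcbecea
  rot[11] = adaeac$ebddcbeceae
  rot[12] = daeac$ebddcbeceaea
  rot[13] = aeac$ebddcbeceaead
  rot[14] = eac$ebddcbeceaeada
  rot[15] = ac$ebddcbeceaeadae
  rot[16] = c$ebddcbeceaeadaea
  rot[17] = $ebddcbeceaeadaeac
Sorted (with $ < everything):
  sorted[0] = $ebddcbeceaeadaeac  (last char: 'c')
  sorted[1] = ac$ebddcbeceaeadae  (last char: 'e')
  sorted[2] = adaeac$ebddcbeceae  (last char: 'e')
  sorted[3] = aeac$ebddcbeceaead  (last char: 'd')
  sorted[4] = aeadaeac$ebddcbece  (last char: 'e')
  sorted[5] = bddcbeceaeadaeac$e  (last char: 'e')
  sorted[6] = beceaeadaeac$ebddc  (last char: 'c')
  sorted[7] = c$ebddcbeceaeadaea  (last char: 'a')
  sorted[8] = cbeceaeadaeac$ebdd  (last char: 'd')
  sorted[9] = ceaeadaeac$ebddcbe  (last char: 'e')
  sorted[10] = daeac$ebddcbeceaea  (last char: 'a')
  sorted[11] = dcbeceaeadaeac$ebd  (last char: 'd')
  sorted[12] = ddcbeceaeadaeac$eb  (last char: 'b')
  sorted[13] = eac$ebddcbeceaeada  (last char: 'a')
  sorted[14] = eadaeac$ebddcbecea  (last char: 'a')
  sorted[15] = eaeadaeac$ebddcbec  (last char: 'c')
  sorted[16] = ebddcbeceaeadaeac$  (last char: '$')
  sorted[17] = eceaeadaeac$ebddcb  (last char: 'b')
Last column: ceedeecadeadbaac$b
Original string S is at sorted index 16

Answer: ceedeecadeadbaac$b
16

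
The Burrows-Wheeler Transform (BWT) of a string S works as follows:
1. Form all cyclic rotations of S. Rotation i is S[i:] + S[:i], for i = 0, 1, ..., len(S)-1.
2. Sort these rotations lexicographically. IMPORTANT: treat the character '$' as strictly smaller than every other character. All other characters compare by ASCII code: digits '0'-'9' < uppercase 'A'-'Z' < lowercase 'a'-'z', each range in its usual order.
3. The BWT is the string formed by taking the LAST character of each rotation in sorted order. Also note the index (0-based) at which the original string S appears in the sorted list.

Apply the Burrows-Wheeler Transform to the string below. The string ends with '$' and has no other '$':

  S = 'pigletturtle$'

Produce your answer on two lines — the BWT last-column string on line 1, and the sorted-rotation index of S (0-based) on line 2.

All 13 rotations (rotation i = S[i:]+S[:i]):
  rot[0] = pigletturtle$
  rot[1] = igletturtle$p
  rot[2] = gletturtle$pi
  rot[3] = letturtle$pig
  rot[4] = etturtle$pigl
  rot[5] = tturtle$pigle
  rot[6] = turtle$piglet
  rot[7] = urtle$piglett
  rot[8] = rtle$piglettu
  rot[9] = tle$piglettur
  rot[10] = le$pigletturt
  rot[11] = e$pigletturtl
  rot[12] = $pigletturtle
Sorted (with $ < everything):
  sorted[0] = $pigletturtle  (last char: 'e')
  sorted[1] = e$pigletturtl  (last char: 'l')
  sorted[2] = etturtle$pigl  (last char: 'l')
  sorted[3] = gletturtle$pi  (last char: 'i')
  sorted[4] = igletturtle$p  (last char: 'p')
  sorted[5] = le$pigletturt  (last char: 't')
  sorted[6] = letturtle$pig  (last char: 'g')
  sorted[7] = pigletturtle$  (last char: '$')
  sorted[8] = rtle$piglettu  (last char: 'u')
  sorted[9] = tle$piglettur  (last char: 'r')
  sorted[10] = tturtle$pigle  (last char: 'e')
  sorted[11] = turtle$piglet  (last char: 't')
  sorted[12] = urtle$piglett  (last char: 't')
Last column: elliptg$urett
Original string S is at sorted index 7

Answer: elliptg$urett
7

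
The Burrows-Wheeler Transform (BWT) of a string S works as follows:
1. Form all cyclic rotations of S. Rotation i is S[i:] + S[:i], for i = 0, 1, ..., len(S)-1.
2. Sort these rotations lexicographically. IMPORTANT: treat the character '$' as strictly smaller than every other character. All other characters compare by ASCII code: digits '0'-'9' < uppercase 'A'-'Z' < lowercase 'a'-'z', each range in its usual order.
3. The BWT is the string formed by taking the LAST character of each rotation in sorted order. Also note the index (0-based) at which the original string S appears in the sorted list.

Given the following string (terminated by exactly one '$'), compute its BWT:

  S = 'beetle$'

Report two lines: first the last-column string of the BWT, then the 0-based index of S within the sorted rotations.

Answer: e$lbete
1

Derivation:
All 7 rotations (rotation i = S[i:]+S[:i]):
  rot[0] = beetle$
  rot[1] = eetle$b
  rot[2] = etle$be
  rot[3] = tle$bee
  rot[4] = le$beet
  rot[5] = e$beetl
  rot[6] = $beetle
Sorted (with $ < everything):
  sorted[0] = $beetle  (last char: 'e')
  sorted[1] = beetle$  (last char: '$')
  sorted[2] = e$beetl  (last char: 'l')
  sorted[3] = eetle$b  (last char: 'b')
  sorted[4] = etle$be  (last char: 'e')
  sorted[5] = le$beet  (last char: 't')
  sorted[6] = tle$bee  (last char: 'e')
Last column: e$lbete
Original string S is at sorted index 1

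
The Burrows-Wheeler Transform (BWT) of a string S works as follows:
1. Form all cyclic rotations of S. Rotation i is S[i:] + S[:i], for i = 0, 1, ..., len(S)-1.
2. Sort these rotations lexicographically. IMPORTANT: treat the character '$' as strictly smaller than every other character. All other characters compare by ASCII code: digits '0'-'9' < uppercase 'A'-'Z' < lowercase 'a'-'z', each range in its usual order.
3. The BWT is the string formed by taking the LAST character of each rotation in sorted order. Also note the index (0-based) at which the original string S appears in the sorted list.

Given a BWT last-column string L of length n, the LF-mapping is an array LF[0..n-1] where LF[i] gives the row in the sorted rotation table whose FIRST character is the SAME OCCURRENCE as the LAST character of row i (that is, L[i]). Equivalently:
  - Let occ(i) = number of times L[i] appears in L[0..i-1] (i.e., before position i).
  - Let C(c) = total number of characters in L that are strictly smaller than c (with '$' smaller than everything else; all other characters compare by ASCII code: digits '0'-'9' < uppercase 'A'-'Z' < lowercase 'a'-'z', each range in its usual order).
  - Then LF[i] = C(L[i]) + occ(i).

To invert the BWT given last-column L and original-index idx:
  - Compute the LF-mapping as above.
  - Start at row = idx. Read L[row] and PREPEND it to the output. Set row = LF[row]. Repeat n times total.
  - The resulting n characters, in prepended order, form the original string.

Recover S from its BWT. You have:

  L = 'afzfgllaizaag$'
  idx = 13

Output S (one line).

Answer: zigzagalfalfa$

Derivation:
LF mapping: 1 5 12 6 7 10 11 2 9 13 3 4 8 0
Walk LF starting at row 13, prepending L[row]:
  step 1: row=13, L[13]='$', prepend. Next row=LF[13]=0
  step 2: row=0, L[0]='a', prepend. Next row=LF[0]=1
  step 3: row=1, L[1]='f', prepend. Next row=LF[1]=5
  step 4: row=5, L[5]='l', prepend. Next row=LF[5]=10
  step 5: row=10, L[10]='a', prepend. Next row=LF[10]=3
  step 6: row=3, L[3]='f', prepend. Next row=LF[3]=6
  step 7: row=6, L[6]='l', prepend. Next row=LF[6]=11
  step 8: row=11, L[11]='a', prepend. Next row=LF[11]=4
  step 9: row=4, L[4]='g', prepend. Next row=LF[4]=7
  step 10: row=7, L[7]='a', prepend. Next row=LF[7]=2
  step 11: row=2, L[2]='z', prepend. Next row=LF[2]=12
  step 12: row=12, L[12]='g', prepend. Next row=LF[12]=8
  step 13: row=8, L[8]='i', prepend. Next row=LF[8]=9
  step 14: row=9, L[9]='z', prepend. Next row=LF[9]=13
Reversed output: zigzagalfalfa$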